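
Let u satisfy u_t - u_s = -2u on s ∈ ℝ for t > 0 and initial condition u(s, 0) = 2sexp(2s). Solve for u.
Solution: Substitute u = exp(2s)w, i.e. w = exp(-2s)u.
By the product rule, u_s = exp(2s)(w_s + 2w), u_t = exp(2s)w_t.
Substituting into the PDE and dividing by exp(2s): w_t - (w_s + 2w) = -2w.
The lower-order terms cancel, leaving the standard advection equation w_t - w_s = 0.
Initial data for w: w(s,0) = exp(-2s)u(s,0) = 2s.
Solve for w:
  By method of characteristics (waves move left with speed 1):
  Along characteristics s + t = const, w is constant, so w(s,t) = f(s + t) with f = w(·, 0).
Hence w(s,t) = 2s + 2t.
Transform back: u(s,t) = exp(2s)w(s,t).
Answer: u(s, t) = 2sexp(2s) + 2texp(2s)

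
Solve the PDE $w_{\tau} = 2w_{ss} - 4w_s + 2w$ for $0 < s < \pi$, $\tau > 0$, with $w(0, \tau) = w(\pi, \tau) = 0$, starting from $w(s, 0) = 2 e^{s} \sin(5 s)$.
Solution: Substitute $w = e^{s}u$.
Then $w_s = e^{s}(u_s + u)$, $w_{ss} = e^{s}(u_{ss} + 2u_s + u)$, $w_{\tau} = e^{s}u_{\tau}$; substituting and dividing by $e^{s}$, the lower-order terms cancel: $u_{\tau} = 2u_{ss}$ (standard heat equation).
Data for $u$: $u(s,0) = e^{-s}w(s,0) = 2 \sin(5 s)$. The boundary conditions carry over: $u(0,\tau) = u(\pi,\tau) = 0$.
Separating variables: $u = \sum c_n e^{-2n^2\tau} \sin(ns)$. From $u(s,0) = 2 \sin(5 s)$: $c_5=2$.
So $u(s,\tau) = 2 e^{-50 \tau} \sin(5 s)$, and $w(s,\tau) = e^{s}u(s,\tau)$.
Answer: $w(s, \tau) = 2 e^{-50 \tau} e^{s} \sin(5 s)$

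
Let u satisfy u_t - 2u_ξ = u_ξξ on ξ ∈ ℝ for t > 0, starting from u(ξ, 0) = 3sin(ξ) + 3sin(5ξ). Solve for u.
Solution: Change to a moving frame: let η = ξ + 2t, σ = t and write u(ξ,t) = w(η,σ).
By the chain rule u_t = w_σ + 2w_η, u_ξ = w_η, u_ξξ = w_ηη.
Then u_t - 2u_ξ = w_σ: the advection term cancels and the PDE becomes the heat equation w_σ = w_ηη on η ∈ ℝ.
Initial data: w(η,0) = u(η,0) = 3sin(η) + 3sin(5η).
On η ∈ ℝ each mode satisfies (sin(nη))″ = -n² sin(nη), so exp(-n²σ) sin(nη) solves the heat equation; by superposition w(η,σ) = Σ c_n exp(-n²σ) sin(nη).
Reading off the coefficients: c_1=3, c_5=3, so w(η,σ) = 3exp(-σ)sin(η) + 3exp(-25σ)sin(5η).
Substituting back η = ξ + 2t, σ = t: u(ξ,t) = w(ξ + 2t, t).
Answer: u(ξ, t) = 3exp(-t)sin(2t + ξ) + 3exp(-25t)sin(10t + 5ξ)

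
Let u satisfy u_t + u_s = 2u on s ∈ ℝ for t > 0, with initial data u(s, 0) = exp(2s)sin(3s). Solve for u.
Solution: Substitute u = exp(2s)w, i.e. w = exp(-2s)u.
By the product rule, u_s = exp(2s)(w_s + 2w), u_t = exp(2s)w_t.
Substituting into the PDE and dividing by exp(2s): w_t + (w_s + 2w) = 2w.
The lower-order terms cancel, leaving the standard advection equation w_t + w_s = 0.
Initial data for w: w(s,0) = exp(-2s)u(s,0) = sin(3s).
Solve for w:
  By method of characteristics (waves move right with speed 1):
  Along characteristics s - t = const, w is constant, so w(s,t) = f(s - t) with f = w(·, 0).
Hence w(s,t) = sin(3s - 3t).
Transform back: u(s,t) = exp(2s)w(s,t).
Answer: u(s, t) = exp(2s)sin(3s - 3t)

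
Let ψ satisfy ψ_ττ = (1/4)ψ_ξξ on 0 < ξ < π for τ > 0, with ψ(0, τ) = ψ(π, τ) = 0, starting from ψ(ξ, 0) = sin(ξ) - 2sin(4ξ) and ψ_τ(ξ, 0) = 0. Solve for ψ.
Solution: Separating variables: ψ = Σ [A_n cos(ω_n τ) + B_n sin(ω_n τ)] sin(nξ), ω_n = n/2. From ICs: A_1=1, A_4=-2.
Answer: ψ(ξ, τ) = sin(ξ)cos(τ/2) - 2sin(4ξ)cos(2τ)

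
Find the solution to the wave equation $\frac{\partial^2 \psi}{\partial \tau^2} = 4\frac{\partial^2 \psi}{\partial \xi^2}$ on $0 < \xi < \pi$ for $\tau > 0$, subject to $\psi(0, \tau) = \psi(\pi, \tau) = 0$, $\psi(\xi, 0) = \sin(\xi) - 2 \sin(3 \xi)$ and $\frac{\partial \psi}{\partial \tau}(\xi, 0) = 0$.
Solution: Separating variables: $\psi = \sum [A_n \cos(\omega_n \tau) + B_n \sin(\omega_n \tau)] \sin(n\xi)$, $\omega_n = 2n$. From ICs: $A_1=1, A_3=-2$.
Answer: $\psi(\xi, \tau) = \sin(\xi) \cos(2 \tau) - 2 \sin(3 \xi) \cos(6 \tau)$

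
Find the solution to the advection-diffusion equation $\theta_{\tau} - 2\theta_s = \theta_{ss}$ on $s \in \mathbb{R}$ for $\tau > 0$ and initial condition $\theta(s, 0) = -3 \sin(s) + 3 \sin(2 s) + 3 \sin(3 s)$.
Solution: Moving frame: $\eta = s + 2\tau$, $\sigma = \tau$, $\theta = u(\eta,\sigma)$, so $\theta_{\tau} = u_{\sigma} + 2u_{\eta}$ and $\theta_{ss} = u_{\eta\eta}$.
Hence $\theta_{\tau} - 2\theta_s = u_{\sigma}$ and the PDE becomes the heat equation $u_{\sigma} = u_{\eta\eta}$ on $\eta \in \mathbb{R}$.
Initial data: $u(\eta,0) = \theta(\eta,0) = -3 \sin(\eta) + 3 \sin(2 \eta) + 3 \sin(3 \eta)$. Each mode $\sin(n\eta)$ decays as $e^{-n^2\sigma}$ on $\mathbb{R}$, so $u(\eta,\sigma) = \sum c_n e^{-n^2\sigma} \sin(n\eta)$ with $c_1=-3, c_2=3, c_3=3$: $u(\eta,\sigma) = -3 e^{-\sigma} \sin(\eta) + 3 e^{-4 \sigma} \sin(2 \eta) + 3 e^{-9 \sigma} \sin(3 \eta)$.
Substituting back: $\theta(s,\tau) = u(s + 2\tau, \tau)$.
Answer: $\theta(s, \tau) = -3 e^{-\tau} \sin(2 \tau + s) + 3 e^{-4 \tau} \sin(4 \tau + 2 s) + 3 e^{-9 \tau} \sin(6 \tau + 3 s)$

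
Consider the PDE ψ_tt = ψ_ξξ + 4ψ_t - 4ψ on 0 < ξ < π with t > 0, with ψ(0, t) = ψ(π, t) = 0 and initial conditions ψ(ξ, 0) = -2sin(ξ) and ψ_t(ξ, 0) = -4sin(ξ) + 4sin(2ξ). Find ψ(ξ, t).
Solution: Substitute ψ = exp(2t)u, i.e. u = exp(-2t)ψ.
By the product rule, ψ_t = exp(2t)(u_t + 2u), ψ_tt = exp(2t)(u_tt + 4u_t + 4u), ψ_ξξ = exp(2t)u_ξξ.
Substituting into the PDE and dividing by exp(2t): u_tt + 4u_t + 4u = u_ξξ + 4(u_t + 2u) - 4u.
The lower-order terms cancel, leaving the standard wave equation u_tt = u_ξξ.
Initial data for u: u(ξ,0) = ψ(ξ,0) = -2sin(ξ); u_t(ξ,0) = ψ_t(ξ,0) - 2ψ(ξ,0) = 4sin(2ξ). The boundary conditions carry over: u(0,t) = u(π,t) = 0.
Solve for u:
  Using separation of variables u = X(ξ)T(t):
  Eigenfunctions: sin(nξ), n = 1, 2, 3, ...
  General solution: u(ξ, t) = Σ [A_n cos(n t) + B_n sin(n t)] sin(nξ)
  From u(ξ,0) = -2sin(ξ): A_1=-2. From u_t(ξ,0) = 4sin(2ξ), using u_t(ξ,0) = Σ ω_n B_n sin(nξ) with ω_n = n: B_2 = 4/2 = 2.
Hence u(ξ,t) = 2sin(2t)sin(2ξ) - 2sin(ξ)cos(t).
Transform back: ψ(ξ,t) = exp(2t)u(ξ,t).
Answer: ψ(ξ, t) = 2exp(2t)sin(2t)sin(2ξ) - 2exp(2t)sin(ξ)cos(t)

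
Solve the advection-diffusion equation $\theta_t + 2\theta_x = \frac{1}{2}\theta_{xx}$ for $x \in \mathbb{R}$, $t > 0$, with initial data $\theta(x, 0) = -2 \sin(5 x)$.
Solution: Change to a moving frame: let $\eta = x - 2t$, $\sigma = t$ and write $\theta(x,t) = u(\eta,\sigma)$.
By the chain rule $\theta_t = u_{\sigma} - 2u_{\eta}$, $\theta_x = u_{\eta}$, $\theta_{xx} = u_{\eta\eta}$.
Then $\theta_t + 2\theta_x = u_{\sigma}$: the advection term cancels and the PDE becomes the heat equation $u_{\sigma} = \frac{1}{2}u_{\eta\eta}$ on $\eta \in \mathbb{R}$.
Initial data: $u(\eta,0) = \theta(\eta,0) = -2 \sin(5 \eta)$.
On $\eta \in \mathbb{R}$ each mode satisfies $(\sin(n\eta))'' = -n^2 \sin(n\eta)$, so $e^{-n^2\sigma/2} \sin(n\eta)$ solves the heat equation; by superposition $u(\eta,\sigma) = \sum c_n e^{-n^2\sigma/2} \sin(n\eta)$.
Reading off the coefficients: $c_5=-2$, so $u(\eta,\sigma) = -2 e^{-25 \sigma/2} \sin(5 \eta)$.
Substituting back $\eta = x - 2t$, $\sigma = t$: $\theta(x,t) = u(x - 2t, t)$.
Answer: $\theta(x, t) = 2 e^{-25 t/2} \sin(10 t - 5 x)$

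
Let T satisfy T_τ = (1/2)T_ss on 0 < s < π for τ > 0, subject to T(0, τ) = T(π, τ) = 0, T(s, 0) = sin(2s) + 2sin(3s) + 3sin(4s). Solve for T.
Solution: Separating variables: T = Σ c_n exp(-n²τ/2) sin(ns). From T(s,0) = sin(2s) + 2sin(3s) + 3sin(4s): c_2=1, c_3=2, c_4=3.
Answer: T(s, τ) = exp(-2τ)sin(2s) + 3exp(-8τ)sin(4s) + 2exp(-9τ/2)sin(3s)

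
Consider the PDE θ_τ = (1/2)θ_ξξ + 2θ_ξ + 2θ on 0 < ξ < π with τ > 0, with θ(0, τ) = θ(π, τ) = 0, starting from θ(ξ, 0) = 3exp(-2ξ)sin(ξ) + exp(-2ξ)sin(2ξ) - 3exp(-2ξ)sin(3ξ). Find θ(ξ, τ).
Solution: Substitute θ = exp(-2ξ)u, i.e. u = exp(2ξ)θ.
By the product rule, θ_ξ = exp(-2ξ)(u_ξ - 2u), θ_ξξ = exp(-2ξ)(u_ξξ - 4u_ξ + 4u), θ_τ = exp(-2ξ)u_τ.
Substituting into the PDE and dividing by exp(-2ξ): u_τ = (1/2)(u_ξξ - 4u_ξ + 4u) + 2(u_ξ - 2u) + 2u.
The lower-order terms cancel, leaving the standard heat equation u_τ = (1/2)u_ξξ.
Initial data for u: u(ξ,0) = exp(2ξ)θ(ξ,0) = 3sin(ξ) + sin(2ξ) - 3sin(3ξ). The boundary conditions carry over: u(0,τ) = u(π,τ) = 0.
Solve for u:
  Using separation of variables u = X(ξ)G(τ):
  Eigenfunctions: sin(nξ), n = 1, 2, 3, ...
  General solution: u(ξ, τ) = Σ c_n sin(nξ) exp(-n² τ/2)
  Matching u(ξ,0) = 3sin(ξ) + sin(2ξ) - 3sin(3ξ) term by term: c_1=3, c_2=1, c_3=-3.
Hence u(ξ,τ) = exp(-2τ)sin(2ξ) + 3exp(-τ/2)sin(ξ) - 3exp(-9τ/2)sin(3ξ).
Transform back: θ(ξ,τ) = exp(-2ξ)u(ξ,τ).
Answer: θ(ξ, τ) = exp(-2ξ)exp(-2τ)sin(2ξ) + 3exp(-2ξ)exp(-τ/2)sin(ξ) - 3exp(-2ξ)exp(-9τ/2)sin(3ξ)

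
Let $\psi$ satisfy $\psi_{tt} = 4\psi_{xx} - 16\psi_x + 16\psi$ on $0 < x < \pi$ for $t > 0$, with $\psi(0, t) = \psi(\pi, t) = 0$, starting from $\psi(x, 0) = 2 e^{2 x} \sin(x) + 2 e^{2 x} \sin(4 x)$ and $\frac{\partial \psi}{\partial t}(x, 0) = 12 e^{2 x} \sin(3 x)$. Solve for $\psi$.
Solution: Substitute $\psi = e^{2x}u$, i.e. $u = e^{-2x}\psi$.
By the product rule, $\psi_x = e^{2x}(u_x + 2u)$, $\psi_{xx} = e^{2x}(u_{xx} + 4u_x + 4u)$, $\psi_{tt} = e^{2x}u_{tt}$.
Substituting into the PDE and dividing by $e^{2x}$: $u_{tt} = 4(u_{xx} + 4u_x + 4u) - 16(u_x + 2u) + 16u$.
The lower-order terms cancel, leaving the standard wave equation $u_{tt} = 4u_{xx}$.
Initial data for $u$: $u(x,0) = e^{-2x}\psi(x,0) = 2 \sin(x) + 2 \sin(4 x)$; $u_t(x,0) = e^{-2x}\psi_t(x,0) = 12 \sin(3 x)$. The boundary conditions carry over: $u(0,t) = u(\pi,t) = 0$.
Solve for $u$:
  Using separation of variables $u = X(x)T(t)$:
  Eigenfunctions: $\sin(nx)$, $n = 1, 2, 3, \ldots$
  General solution: $u(x, t) = \sum [A_n \cos(2n t) + B_n \sin(2n t)] \sin(nx)$
  From $u(x,0) = 2 \sin(x) + 2 \sin(4 x)$: $A_1=2, A_4=2$. From $u_t(x,0) = 12 \sin(3 x)$, using $u_t(x,0) = \sum \omega_n B_n \sin(nx)$ with $\omega_n = 2n$: $B_3 = 12/6 = 2$.
Hence $u(x,t) = 2 \sin(6 t) \sin(3 x) + 2 \sin(x) \cos(2 t) + 2 \sin(4 x) \cos(8 t)$.
Transform back: $\psi(x,t) = e^{2x}u(x,t)$.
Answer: $\psi(x, t) = 2 e^{2 x} \sin(6 t) \sin(3 x) + 2 e^{2 x} \sin(x) \cos(2 t) + 2 e^{2 x} \sin(4 x) \cos(8 t)$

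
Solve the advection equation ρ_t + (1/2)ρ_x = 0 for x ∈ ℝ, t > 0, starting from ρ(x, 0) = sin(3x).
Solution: By method of characteristics (waves move right with speed 1/2):
Along characteristics x - (1/2)t = const, ρ is constant, so ρ(x,t) = f(x - (1/2)t) with f = ρ(·, 0).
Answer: ρ(x, t) = -sin(3t/2 - 3x)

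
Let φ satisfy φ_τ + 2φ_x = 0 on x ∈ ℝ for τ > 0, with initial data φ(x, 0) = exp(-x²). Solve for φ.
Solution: By method of characteristics (waves move right with speed 2):
Along characteristics x - 2τ = const, φ is constant, so φ(x,τ) = f(x - 2τ) with f = φ(·, 0).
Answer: φ(x, τ) = exp(-(x - 2τ)²)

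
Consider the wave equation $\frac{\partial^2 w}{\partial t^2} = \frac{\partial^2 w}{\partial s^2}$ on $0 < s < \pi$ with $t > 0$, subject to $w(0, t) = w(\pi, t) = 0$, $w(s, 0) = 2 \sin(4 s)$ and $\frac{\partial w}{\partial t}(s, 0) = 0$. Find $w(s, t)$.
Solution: Using separation of variables $w = X(s)T(t)$:
Eigenfunctions: $\sin(ns)$, $n = 1, 2, 3, \ldots$
General solution: $w(s, t) = \sum [A_n \cos(n t) + B_n \sin(n t)] \sin(ns)$
From $w(s,0) = 2 \sin(4 s)$: $A_4=2$. From $w_t(s,0) = 0$: all $B_n = 0$.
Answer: $w(s, t) = 2 \sin(4 s) \cos(4 t)$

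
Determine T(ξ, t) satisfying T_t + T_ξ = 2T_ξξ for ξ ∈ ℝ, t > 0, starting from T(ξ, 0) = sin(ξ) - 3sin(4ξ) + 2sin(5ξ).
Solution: Moving frame: η = ξ - t, σ = t, T = u(η,σ), so T_t = u_σ - u_η and T_ξξ = u_ηη.
Hence T_t + T_ξ = u_σ and the PDE becomes the heat equation u_σ = 2u_ηη on η ∈ ℝ.
Initial data: u(η,0) = T(η,0) = sin(η) - 3sin(4η) + 2sin(5η). Each mode sin(nη) decays as exp(-2n²σ) on ℝ, so u(η,σ) = Σ c_n exp(-2n²σ) sin(nη) with c_1=1, c_4=-3, c_5=2: u(η,σ) = exp(-2σ)sin(η) - 3exp(-32σ)sin(4η) + 2exp(-50σ)sin(5η).
Substituting back: T(ξ,t) = u(ξ - t, t).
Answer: T(ξ, t) = -exp(-2t)sin(t - ξ) + 3exp(-32t)sin(4t - 4ξ) - 2exp(-50t)sin(5t - 5ξ)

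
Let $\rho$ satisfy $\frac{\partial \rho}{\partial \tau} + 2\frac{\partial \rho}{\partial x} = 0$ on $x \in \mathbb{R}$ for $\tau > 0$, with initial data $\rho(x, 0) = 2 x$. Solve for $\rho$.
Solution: By method of characteristics (waves move right with speed 2):
Along characteristics $x - 2\tau =$ const, $\rho$ is constant, so $\rho(x,\tau) = f(x - 2\tau)$ with $f = \rho( \cdot , 0)$.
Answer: $\rho(x, \tau) = -4 \tau + 2 x$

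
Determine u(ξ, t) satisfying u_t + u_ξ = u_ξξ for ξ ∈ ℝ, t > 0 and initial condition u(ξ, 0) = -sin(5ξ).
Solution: Change to a moving frame: let η = ξ - t, σ = t and write u(ξ,t) = w(η,σ).
By the chain rule u_t = w_σ - w_η, u_ξ = w_η, u_ξξ = w_ηη.
Then u_t + u_ξ = w_σ: the advection term cancels and the PDE becomes the heat equation w_σ = w_ηη on η ∈ ℝ.
Initial data: w(η,0) = u(η,0) = -sin(5η).
On η ∈ ℝ each mode satisfies (sin(nη))″ = -n² sin(nη), so exp(-n²σ) sin(nη) solves the heat equation; by superposition w(η,σ) = Σ c_n exp(-n²σ) sin(nη).
Reading off the coefficients: c_5=-1, so w(η,σ) = -exp(-25σ)sin(5η).
Substituting back η = ξ - t, σ = t: u(ξ,t) = w(ξ - t, t).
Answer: u(ξ, t) = exp(-25t)sin(5t - 5ξ)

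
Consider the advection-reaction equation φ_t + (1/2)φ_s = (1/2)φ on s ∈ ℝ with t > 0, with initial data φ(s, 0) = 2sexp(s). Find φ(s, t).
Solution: Substitute φ = exp(s)u.
Then φ_s = exp(s)(u_s + u), φ_t = exp(s)u_t; substituting and dividing by exp(s), the lower-order terms cancel: u_t + (1/2)u_s = 0 (standard advection equation).
Data for u: u(s,0) = exp(-s)φ(s,0) = 2s.
By characteristics (ds/dt = 1/2), u(s,t) = f(s - (1/2)t) with f = u(·, 0).
So u(s,t) = 2s - t, and φ(s,t) = exp(s)u(s,t).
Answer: φ(s, t) = 2sexp(s) - texp(s)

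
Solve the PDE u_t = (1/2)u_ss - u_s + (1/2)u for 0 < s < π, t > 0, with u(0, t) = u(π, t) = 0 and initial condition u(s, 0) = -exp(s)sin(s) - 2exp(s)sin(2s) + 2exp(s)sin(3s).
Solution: Substitute u = exp(s)w.
Then u_s = exp(s)(w_s + w), u_ss = exp(s)(w_ss + 2w_s + w), u_t = exp(s)w_t; substituting and dividing by exp(s), the lower-order terms cancel: w_t = (1/2)w_ss (standard heat equation).
Data for w: w(s,0) = exp(-s)u(s,0) = -sin(s) - 2sin(2s) + 2sin(3s). The boundary conditions carry over: w(0,t) = w(π,t) = 0.
Separating variables: w = Σ c_n exp(-n²t/2) sin(ns). From w(s,0) = -sin(s) - 2sin(2s) + 2sin(3s): c_1=-1, c_2=-2, c_3=2.
So w(s,t) = -2exp(-2t)sin(2s) - exp(-t/2)sin(s) + 2exp(-9t/2)sin(3s), and u(s,t) = exp(s)w(s,t).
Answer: u(s, t) = -2exp(s)exp(-2t)sin(2s) - exp(s)exp(-t/2)sin(s) + 2exp(s)exp(-9t/2)sin(3s)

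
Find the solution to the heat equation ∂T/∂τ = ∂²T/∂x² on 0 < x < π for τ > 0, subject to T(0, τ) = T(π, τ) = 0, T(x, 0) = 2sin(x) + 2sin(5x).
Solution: Using separation of variables T = X(x)G(τ):
Eigenfunctions: sin(nx), n = 1, 2, 3, ...
General solution: T(x, τ) = Σ c_n sin(nx) exp(-n² τ)
Matching T(x,0) = 2sin(x) + 2sin(5x) term by term: c_1=2, c_5=2.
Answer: T(x, τ) = 2exp(-τ)sin(x) + 2exp(-25τ)sin(5x)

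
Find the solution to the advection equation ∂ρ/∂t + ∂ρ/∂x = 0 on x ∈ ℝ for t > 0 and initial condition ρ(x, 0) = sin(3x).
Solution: By characteristics (dx/dt = 1), ρ(x,t) = f(x - t) with f = ρ(·, 0).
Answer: ρ(x, t) = -sin(3t - 3x)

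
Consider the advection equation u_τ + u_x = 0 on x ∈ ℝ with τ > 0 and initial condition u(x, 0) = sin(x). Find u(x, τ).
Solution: By method of characteristics (waves move right with speed 1):
Along characteristics x - τ = const, u is constant, so u(x,τ) = f(x - τ) with f = u(·, 0).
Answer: u(x, τ) = sin(x - τ)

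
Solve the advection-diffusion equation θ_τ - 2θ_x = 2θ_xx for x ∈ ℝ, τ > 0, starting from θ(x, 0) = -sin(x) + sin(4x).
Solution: Moving frame: η = x + 2τ, σ = τ, θ = u(η,σ), so θ_τ = u_σ + 2u_η and θ_xx = u_ηη.
Hence θ_τ - 2θ_x = u_σ and the PDE becomes the heat equation u_σ = 2u_ηη on η ∈ ℝ.
Initial data: u(η,0) = θ(η,0) = -sin(η) + sin(4η). Each mode sin(nη) decays as exp(-2n²σ) on ℝ, so u(η,σ) = Σ c_n exp(-2n²σ) sin(nη) with c_1=-1, c_4=1: u(η,σ) = -exp(-2σ)sin(η) + exp(-32σ)sin(4η).
Substituting back: θ(x,τ) = u(x + 2τ, τ).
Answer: θ(x, τ) = -exp(-2τ)sin(x + 2τ) + exp(-32τ)sin(4x + 8τ)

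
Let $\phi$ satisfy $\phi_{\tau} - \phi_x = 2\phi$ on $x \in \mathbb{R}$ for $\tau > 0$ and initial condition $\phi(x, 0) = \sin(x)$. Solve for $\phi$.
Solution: Substitute $\phi = e^{2\tau}u$.
Then $\phi_{\tau} = e^{2\tau}(u_{\tau} + 2u)$, $\phi_x = e^{2\tau}u_x$; substituting and dividing by $e^{2\tau}$, the lower-order terms cancel: $u_{\tau} - u_x = 0$ (standard advection equation).
Data for $u$: $u(x,0) = \phi(x,0) = \sin(x)$.
By characteristics ($dx/d\tau = -1$), $u(x,\tau) = f(x + \tau)$ with $f = u( \cdot , 0)$.
So $u(x,\tau) = \sin(x + \tau)$, and $\phi(x,\tau) = e^{2\tau}u(x,\tau)$.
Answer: $\phi(x, \tau) = e^{2 \tau} \sin(\tau + x)$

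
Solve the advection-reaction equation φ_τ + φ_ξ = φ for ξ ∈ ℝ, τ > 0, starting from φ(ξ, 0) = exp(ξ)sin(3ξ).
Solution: Substitute φ = exp(ξ)u.
Then φ_ξ = exp(ξ)(u_ξ + u), φ_τ = exp(ξ)u_τ; substituting and dividing by exp(ξ), the lower-order terms cancel: u_τ + u_ξ = 0 (standard advection equation).
Data for u: u(ξ,0) = exp(-ξ)φ(ξ,0) = sin(3ξ).
By characteristics (dξ/dτ = 1), u(ξ,τ) = f(ξ - τ) with f = u(·, 0).
So u(ξ,τ) = sin(3ξ - 3τ), and φ(ξ,τ) = exp(ξ)u(ξ,τ).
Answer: φ(ξ, τ) = exp(ξ)sin(3ξ - 3τ)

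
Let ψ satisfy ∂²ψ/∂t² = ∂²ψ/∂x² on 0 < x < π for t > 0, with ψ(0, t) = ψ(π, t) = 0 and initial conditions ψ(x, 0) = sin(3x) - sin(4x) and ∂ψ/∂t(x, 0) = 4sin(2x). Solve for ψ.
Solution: Using separation of variables ψ = X(x)T(t):
Eigenfunctions: sin(nx), n = 1, 2, 3, ...
General solution: ψ(x, t) = Σ [A_n cos(n t) + B_n sin(n t)] sin(nx)
From ψ(x,0) = sin(3x) - sin(4x): A_3=1, A_4=-1. From ψ_t(x,0) = 4sin(2x), using ψ_t(x,0) = Σ ω_n B_n sin(nx) with ω_n = n: B_2 = 4/2 = 2.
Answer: ψ(x, t) = 2sin(2t)sin(2x) + sin(3x)cos(3t) - sin(4x)cos(4t)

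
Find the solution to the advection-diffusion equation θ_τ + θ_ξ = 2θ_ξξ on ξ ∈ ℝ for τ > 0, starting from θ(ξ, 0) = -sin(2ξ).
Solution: Moving frame: η = ξ - τ, σ = τ, θ = u(η,σ), so θ_τ = u_σ - u_η and θ_ξξ = u_ηη.
Hence θ_τ + θ_ξ = u_σ and the PDE becomes the heat equation u_σ = 2u_ηη on η ∈ ℝ.
Initial data: u(η,0) = θ(η,0) = -sin(2η). Each mode sin(nη) decays as exp(-2n²σ) on ℝ, so u(η,σ) = Σ c_n exp(-2n²σ) sin(nη) with c_2=-1: u(η,σ) = -exp(-8σ)sin(2η).
Substituting back: θ(ξ,τ) = u(ξ - τ, τ).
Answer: θ(ξ, τ) = -exp(-8τ)sin(2ξ - 2τ)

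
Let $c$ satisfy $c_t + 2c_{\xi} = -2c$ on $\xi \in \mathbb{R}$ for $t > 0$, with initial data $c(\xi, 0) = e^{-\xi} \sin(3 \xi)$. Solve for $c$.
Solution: Substitute $c = e^{-\xi}u$.
Then $c_{\xi} = e^{-\xi}(u_{\xi} - u)$, $c_t = e^{-\xi}u_t$; substituting and dividing by $e^{-\xi}$, the lower-order terms cancel: $u_t + 2u_{\xi} = 0$ (standard advection equation).
Data for $u$: $u(\xi,0) = e^{\xi}c(\xi,0) = \sin(3 \xi)$.
By characteristics ($d\xi/dt = 2$), $u(\xi,t) = f(\xi - 2t)$ with $f = u( \cdot , 0)$.
So $u(\xi,t) = - \sin(6 t - 3 \xi)$, and $c(\xi,t) = e^{-\xi}u(\xi,t)$.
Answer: $c(\xi, t) = e^{-\xi} \sin(3 \xi - 6 t)$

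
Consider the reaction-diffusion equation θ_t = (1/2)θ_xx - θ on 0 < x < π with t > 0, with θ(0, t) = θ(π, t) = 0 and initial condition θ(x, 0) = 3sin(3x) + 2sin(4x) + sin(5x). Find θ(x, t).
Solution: Substitute θ = exp(-t)u, i.e. u = exp(t)θ.
By the product rule, θ_t = exp(-t)(u_t - u), θ_xx = exp(-t)u_xx.
Substituting into the PDE and dividing by exp(-t): u_t - u = (1/2)u_xx - u.
The lower-order terms cancel, leaving the standard heat equation u_t = (1/2)u_xx.
Initial data for u: u(x,0) = θ(x,0) = 3sin(3x) + 2sin(4x) + sin(5x). The boundary conditions carry over: u(0,t) = u(π,t) = 0.
Solve for u:
  Using separation of variables u = X(x)G(t):
  Eigenfunctions: sin(nx), n = 1, 2, 3, ...
  General solution: u(x, t) = Σ c_n sin(nx) exp(-n² t/2)
  Matching u(x,0) = 3sin(3x) + 2sin(4x) + sin(5x) term by term: c_3=3, c_4=2, c_5=1.
Hence u(x,t) = 2exp(-8t)sin(4x) + 3exp(-9t/2)sin(3x) + exp(-25t/2)sin(5x).
Transform back: θ(x,t) = exp(-t)u(x,t).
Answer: θ(x, t) = 2exp(-9t)sin(4x) + 3exp(-11t/2)sin(3x) + exp(-27t/2)sin(5x)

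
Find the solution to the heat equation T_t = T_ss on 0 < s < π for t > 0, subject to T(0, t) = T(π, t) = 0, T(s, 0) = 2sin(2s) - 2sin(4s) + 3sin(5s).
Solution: Using separation of variables T = X(s)G(t):
Eigenfunctions: sin(ns), n = 1, 2, 3, ...
General solution: T(s, t) = Σ c_n sin(ns) exp(-n² t)
Matching T(s,0) = 2sin(2s) - 2sin(4s) + 3sin(5s) term by term: c_2=2, c_4=-2, c_5=3.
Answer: T(s, t) = 2exp(-4t)sin(2s) - 2exp(-16t)sin(4s) + 3exp(-25t)sin(5s)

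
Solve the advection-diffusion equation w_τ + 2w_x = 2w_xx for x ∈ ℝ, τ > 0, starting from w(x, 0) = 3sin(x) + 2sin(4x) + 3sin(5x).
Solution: Moving frame: η = x - 2τ, σ = τ, w = u(η,σ), so w_τ = u_σ - 2u_η and w_xx = u_ηη.
Hence w_τ + 2w_x = u_σ and the PDE becomes the heat equation u_σ = 2u_ηη on η ∈ ℝ.
Initial data: u(η,0) = w(η,0) = 3sin(η) + 2sin(4η) + 3sin(5η). Each mode sin(nη) decays as exp(-2n²σ) on ℝ, so u(η,σ) = Σ c_n exp(-2n²σ) sin(nη) with c_1=3, c_4=2, c_5=3: u(η,σ) = 3exp(-2σ)sin(η) + 2exp(-32σ)sin(4η) + 3exp(-50σ)sin(5η).
Substituting back: w(x,τ) = u(x - 2τ, τ).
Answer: w(x, τ) = 3exp(-2τ)sin(x - 2τ) + 2exp(-32τ)sin(4x - 8τ) + 3exp(-50τ)sin(5x - 10τ)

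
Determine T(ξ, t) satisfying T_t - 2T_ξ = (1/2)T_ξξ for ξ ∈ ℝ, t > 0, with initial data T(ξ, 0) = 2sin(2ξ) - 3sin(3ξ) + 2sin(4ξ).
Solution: Moving frame: η = ξ + 2t, σ = t, T = u(η,σ), so T_t = u_σ + 2u_η and T_ξξ = u_ηη.
Hence T_t - 2T_ξ = u_σ and the PDE becomes the heat equation u_σ = (1/2)u_ηη on η ∈ ℝ.
Initial data: u(η,0) = T(η,0) = 2sin(2η) - 3sin(3η) + 2sin(4η). Each mode sin(nη) decays as exp(-n²σ/2) on ℝ, so u(η,σ) = Σ c_n exp(-n²σ/2) sin(nη) with c_2=2, c_3=-3, c_4=2: u(η,σ) = 2exp(-2σ)sin(2η) + 2exp(-8σ)sin(4η) - 3exp(-9σ/2)sin(3η).
Substituting back: T(ξ,t) = u(ξ + 2t, t).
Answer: T(ξ, t) = 2exp(-2t)sin(4t + 2ξ) + 2exp(-8t)sin(8t + 4ξ) - 3exp(-9t/2)sin(6t + 3ξ)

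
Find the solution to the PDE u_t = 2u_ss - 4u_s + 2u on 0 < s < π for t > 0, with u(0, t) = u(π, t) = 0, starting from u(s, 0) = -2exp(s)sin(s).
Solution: Substitute u = exp(s)w, i.e. w = exp(-s)u.
By the product rule, u_s = exp(s)(w_s + w), u_ss = exp(s)(w_ss + 2w_s + w), u_t = exp(s)w_t.
Substituting into the PDE and dividing by exp(s): w_t = 2(w_ss + 2w_s + w) - 4(w_s + w) + 2w.
The lower-order terms cancel, leaving the standard heat equation w_t = 2w_ss.
Initial data for w: w(s,0) = exp(-s)u(s,0) = -2sin(s). The boundary conditions carry over: w(0,t) = w(π,t) = 0.
Solve for w:
  Using separation of variables w = X(s)T(t):
  Eigenfunctions: sin(ns), n = 1, 2, 3, ...
  General solution: w(s, t) = Σ c_n sin(ns) exp(-2n² t)
  Matching w(s,0) = -2sin(s) term by term: c_1=-2.
Hence w(s,t) = -2exp(-2t)sin(s).
Transform back: u(s,t) = exp(s)w(s,t).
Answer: u(s, t) = -2exp(s)exp(-2t)sin(s)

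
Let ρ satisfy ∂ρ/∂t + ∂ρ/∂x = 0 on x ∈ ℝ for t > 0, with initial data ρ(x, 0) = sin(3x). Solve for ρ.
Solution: By characteristics (dx/dt = 1), ρ(x,t) = f(x - t) with f = ρ(·, 0).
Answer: ρ(x, t) = -sin(3t - 3x)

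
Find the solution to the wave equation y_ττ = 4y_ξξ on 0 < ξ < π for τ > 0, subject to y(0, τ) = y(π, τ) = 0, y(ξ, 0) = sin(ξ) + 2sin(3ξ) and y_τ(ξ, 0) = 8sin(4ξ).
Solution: Separating variables: y = Σ [A_n cos(ω_n τ) + B_n sin(ω_n τ)] sin(nξ), ω_n = 2n. From ICs (B_n = velocity coefficient / ω_n): A_1=1, A_3=2, B_4=1.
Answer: y(ξ, τ) = sin(ξ)cos(2τ) + 2sin(3ξ)cos(6τ) + sin(4ξ)sin(8τ)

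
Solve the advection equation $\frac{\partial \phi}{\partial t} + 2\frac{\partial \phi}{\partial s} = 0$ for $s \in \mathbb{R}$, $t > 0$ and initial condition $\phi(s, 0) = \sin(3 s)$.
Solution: By method of characteristics (waves move right with speed 2):
Along characteristics $s - 2t =$ const, $\phi$ is constant, so $\phi(s,t) = f(s - 2t)$ with $f = \phi( \cdot , 0)$.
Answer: $\phi(s, t) = \sin(3 s - 6 t)$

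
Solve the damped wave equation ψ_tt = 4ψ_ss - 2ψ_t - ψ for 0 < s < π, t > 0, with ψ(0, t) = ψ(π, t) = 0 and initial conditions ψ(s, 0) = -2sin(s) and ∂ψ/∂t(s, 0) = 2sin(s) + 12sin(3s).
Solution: Substitute ψ = exp(-t)u.
Then ψ_t = exp(-t)(u_t - u), ψ_tt = exp(-t)(u_tt - 2u_t + u), ψ_ss = exp(-t)u_ss; substituting and dividing by exp(-t), the lower-order terms cancel: u_tt = 4u_ss (standard wave equation).
Data for u: u(s,0) = ψ(s,0) = -2sin(s); u_t(s,0) = ψ_t(s,0) + ψ(s,0) = 12sin(3s). The boundary conditions carry over: u(0,t) = u(π,t) = 0.
Separating variables: u = Σ [A_n cos(ω_n t) + B_n sin(ω_n t)] sin(ns), ω_n = 2n. From ICs (B_n = velocity coefficient / ω_n): A_1=-2, B_3=2.
So u(s,t) = -2sin(s)cos(2t) + 2sin(3s)sin(6t), and ψ(s,t) = exp(-t)u(s,t).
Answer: ψ(s, t) = -2exp(-t)sin(s)cos(2t) + 2exp(-t)sin(3s)sin(6t)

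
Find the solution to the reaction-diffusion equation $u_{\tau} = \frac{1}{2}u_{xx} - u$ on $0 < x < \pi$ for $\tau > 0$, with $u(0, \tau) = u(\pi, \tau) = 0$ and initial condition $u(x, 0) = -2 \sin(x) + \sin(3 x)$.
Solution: Substitute $u = e^{-\tau}w$.
Then $u_{\tau} = e^{-\tau}(w_{\tau} - w)$, $u_{xx} = e^{-\tau}w_{xx}$; substituting and dividing by $e^{-\tau}$, the lower-order terms cancel: $w_{\tau} = \frac{1}{2}w_{xx}$ (standard heat equation).
Data for $w$: $w(x,0) = u(x,0) = -2 \sin(x) + \sin(3 x)$. The boundary conditions carry over: $w(0,\tau) = w(\pi,\tau) = 0$.
Separating variables: $w = \sum c_n e^{-n^2\tau/2} \sin(nx)$. From $w(x,0) = -2 \sin(x) + \sin(3 x)$: $c_1=-2, c_3=1$.
So $w(x,\tau) = -2 e^{-\tau/2} \sin(x) + e^{-9 \tau/2} \sin(3 x)$, and $u(x,\tau) = e^{-\tau}w(x,\tau)$.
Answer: $u(x, \tau) = -2 e^{-3 \tau/2} \sin(x) + e^{-11 \tau/2} \sin(3 x)$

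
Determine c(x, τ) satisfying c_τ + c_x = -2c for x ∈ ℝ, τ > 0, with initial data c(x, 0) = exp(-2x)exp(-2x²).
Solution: Substitute c = exp(-2x)u, i.e. u = exp(2x)c.
By the product rule, c_x = exp(-2x)(u_x - 2u), c_τ = exp(-2x)u_τ.
Substituting into the PDE and dividing by exp(-2x): u_τ + (u_x - 2u) = -2u.
The lower-order terms cancel, leaving the standard advection equation u_τ + u_x = 0.
Initial data for u: u(x,0) = exp(2x)c(x,0) = exp(-2x²).
Solve for u:
  By method of characteristics (waves move right with speed 1):
  Along characteristics x - τ = const, u is constant, so u(x,τ) = f(x - τ) with f = u(·, 0).
Hence u(x,τ) = exp(-2(x - τ)²).
Transform back: c(x,τ) = exp(-2x)u(x,τ).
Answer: c(x, τ) = exp(-2x)exp(-2(x - τ)²)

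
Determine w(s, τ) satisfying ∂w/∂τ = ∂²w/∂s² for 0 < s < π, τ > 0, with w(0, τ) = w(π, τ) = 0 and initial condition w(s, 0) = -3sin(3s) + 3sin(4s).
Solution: Separating variables: w = Σ c_n exp(-n²τ) sin(ns). From w(s,0) = -3sin(3s) + 3sin(4s): c_3=-3, c_4=3.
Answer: w(s, τ) = -3exp(-9τ)sin(3s) + 3exp(-16τ)sin(4s)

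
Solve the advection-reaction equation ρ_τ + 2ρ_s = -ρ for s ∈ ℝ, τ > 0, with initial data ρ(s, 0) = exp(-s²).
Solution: Substitute ρ = exp(-τ)u, i.e. u = exp(τ)ρ.
By the product rule, ρ_τ = exp(-τ)(u_τ - u), ρ_s = exp(-τ)u_s.
Substituting into the PDE and dividing by exp(-τ): u_τ - u + 2u_s = -u.
The lower-order terms cancel, leaving the standard advection equation u_τ + 2u_s = 0.
Initial data for u: u(s,0) = ρ(s,0) = exp(-s²).
Solve for u:
  By method of characteristics (waves move right with speed 2):
  Along characteristics s - 2τ = const, u is constant, so u(s,τ) = f(s - 2τ) with f = u(·, 0).
Hence u(s,τ) = exp(-(s - 2τ)²).
Transform back: ρ(s,τ) = exp(-τ)u(s,τ).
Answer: ρ(s, τ) = exp(-τ)exp(-(s - 2τ)²)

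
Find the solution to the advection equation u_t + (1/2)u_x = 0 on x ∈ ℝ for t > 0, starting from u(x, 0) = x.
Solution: By characteristics (dx/dt = 1/2), u(x,t) = f(x - (1/2)t) with f = u(·, 0).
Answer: u(x, t) = -(1/2)t + x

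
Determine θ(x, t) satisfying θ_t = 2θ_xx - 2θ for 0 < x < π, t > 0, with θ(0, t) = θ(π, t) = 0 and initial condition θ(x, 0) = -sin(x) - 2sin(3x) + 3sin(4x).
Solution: Substitute θ = exp(-2t)u.
Then θ_t = exp(-2t)(u_t - 2u), θ_xx = exp(-2t)u_xx; substituting and dividing by exp(-2t), the lower-order terms cancel: u_t = 2u_xx (standard heat equation).
Data for u: u(x,0) = θ(x,0) = -sin(x) - 2sin(3x) + 3sin(4x). The boundary conditions carry over: u(0,t) = u(π,t) = 0.
Separating variables: u = Σ c_n exp(-2n²t) sin(nx). From u(x,0) = -sin(x) - 2sin(3x) + 3sin(4x): c_1=-1, c_3=-2, c_4=3.
So u(x,t) = -exp(-2t)sin(x) - 2exp(-18t)sin(3x) + 3exp(-32t)sin(4x), and θ(x,t) = exp(-2t)u(x,t).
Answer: θ(x, t) = -exp(-4t)sin(x) - 2exp(-20t)sin(3x) + 3exp(-34t)sin(4x)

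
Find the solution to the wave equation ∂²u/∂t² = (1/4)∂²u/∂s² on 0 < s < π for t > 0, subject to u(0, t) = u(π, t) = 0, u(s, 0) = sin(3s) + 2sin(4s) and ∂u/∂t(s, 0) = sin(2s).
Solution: Using separation of variables u = X(s)T(t):
Eigenfunctions: sin(ns), n = 1, 2, 3, ...
General solution: u(s, t) = Σ [A_n cos(n t/2) + B_n sin(n t/2)] sin(ns)
From u(s,0) = sin(3s) + 2sin(4s): A_3=1, A_4=2. From u_t(s,0) = sin(2s), using u_t(s,0) = Σ ω_n B_n sin(ns) with ω_n = n/2: B_2 = 1/1 = 1.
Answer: u(s, t) = sin(2s)sin(t) + sin(3s)cos(3t/2) + 2sin(4s)cos(2t)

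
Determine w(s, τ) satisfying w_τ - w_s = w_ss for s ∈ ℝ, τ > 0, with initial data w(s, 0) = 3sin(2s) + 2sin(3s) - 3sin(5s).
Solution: Change to a moving frame: let η = s + τ, σ = τ and write w(s,τ) = u(η,σ).
By the chain rule w_τ = u_σ + u_η, w_s = u_η, w_ss = u_ηη.
Then w_τ - w_s = u_σ: the advection term cancels and the PDE becomes the heat equation u_σ = u_ηη on η ∈ ℝ.
Initial data: u(η,0) = w(η,0) = 3sin(2η) + 2sin(3η) - 3sin(5η).
On η ∈ ℝ each mode satisfies (sin(nη))″ = -n² sin(nη), so exp(-n²σ) sin(nη) solves the heat equation; by superposition u(η,σ) = Σ c_n exp(-n²σ) sin(nη).
Reading off the coefficients: c_2=3, c_3=2, c_5=-3, so u(η,σ) = 3exp(-4σ)sin(2η) + 2exp(-9σ)sin(3η) - 3exp(-25σ)sin(5η).
Substituting back η = s + τ, σ = τ: w(s,τ) = u(s + τ, τ).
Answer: w(s, τ) = 3exp(-4τ)sin(2s + 2τ) + 2exp(-9τ)sin(3s + 3τ) - 3exp(-25τ)sin(5s + 5τ)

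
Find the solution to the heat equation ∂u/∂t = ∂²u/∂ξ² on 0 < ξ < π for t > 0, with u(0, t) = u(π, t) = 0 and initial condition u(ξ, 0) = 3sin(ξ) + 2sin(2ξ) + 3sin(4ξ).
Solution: Separating variables: u = Σ c_n exp(-n²t) sin(nξ). From u(ξ,0) = 3sin(ξ) + 2sin(2ξ) + 3sin(4ξ): c_1=3, c_2=2, c_4=3.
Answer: u(ξ, t) = 3exp(-t)sin(ξ) + 2exp(-4t)sin(2ξ) + 3exp(-16t)sin(4ξ)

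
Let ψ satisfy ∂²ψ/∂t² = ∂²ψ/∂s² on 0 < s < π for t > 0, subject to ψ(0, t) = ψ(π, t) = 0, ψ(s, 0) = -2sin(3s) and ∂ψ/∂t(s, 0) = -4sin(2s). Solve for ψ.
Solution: Separating variables: ψ = Σ [A_n cos(ω_n t) + B_n sin(ω_n t)] sin(ns), ω_n = n. From ICs (B_n = velocity coefficient / ω_n): A_3=-2, B_2=-2.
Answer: ψ(s, t) = -2sin(2s)sin(2t) - 2sin(3s)cos(3t)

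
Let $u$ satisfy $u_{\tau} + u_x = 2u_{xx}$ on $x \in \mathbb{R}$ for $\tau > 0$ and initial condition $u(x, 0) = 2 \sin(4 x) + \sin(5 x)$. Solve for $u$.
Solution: Change to a moving frame: let $\eta = x - \tau$, $\sigma = \tau$ and write $u(x,\tau) = w(\eta,\sigma)$.
By the chain rule $u_{\tau} = w_{\sigma} - w_{\eta}$, $u_x = w_{\eta}$, $u_{xx} = w_{\eta\eta}$.
Then $u_{\tau} + u_x = w_{\sigma}$: the advection term cancels and the PDE becomes the heat equation $w_{\sigma} = 2w_{\eta\eta}$ on $\eta \in \mathbb{R}$.
Initial data: $w(\eta,0) = u(\eta,0) = 2 \sin(4 \eta) + \sin(5 \eta)$.
On $\eta \in \mathbb{R}$ each mode satisfies $(\sin(n\eta))'' = -n^2 \sin(n\eta)$, so $e^{-2n^2\sigma} \sin(n\eta)$ solves the heat equation; by superposition $w(\eta,\sigma) = \sum c_n e^{-2n^2\sigma} \sin(n\eta)$.
Reading off the coefficients: $c_4=2, c_5=1$, so $w(\eta,\sigma) = 2 e^{-32 \sigma} \sin(4 \eta) + e^{-50 \sigma} \sin(5 \eta)$.
Substituting back $\eta = x - \tau$, $\sigma = \tau$: $u(x,\tau) = w(x - \tau, \tau)$.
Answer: $u(x, \tau) = -2 e^{-32 \tau} \sin(4 \tau - 4 x) -  e^{-50 \tau} \sin(5 \tau - 5 x)$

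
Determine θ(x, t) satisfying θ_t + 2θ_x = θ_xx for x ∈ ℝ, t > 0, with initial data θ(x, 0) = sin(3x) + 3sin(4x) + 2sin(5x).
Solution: Change to a moving frame: let η = x - 2t, σ = t and write θ(x,t) = u(η,σ).
By the chain rule θ_t = u_σ - 2u_η, θ_x = u_η, θ_xx = u_ηη.
Then θ_t + 2θ_x = u_σ: the advection term cancels and the PDE becomes the heat equation u_σ = u_ηη on η ∈ ℝ.
Initial data: u(η,0) = θ(η,0) = sin(3η) + 3sin(4η) + 2sin(5η).
On η ∈ ℝ each mode satisfies (sin(nη))″ = -n² sin(nη), so exp(-n²σ) sin(nη) solves the heat equation; by superposition u(η,σ) = Σ c_n exp(-n²σ) sin(nη).
Reading off the coefficients: c_3=1, c_4=3, c_5=2, so u(η,σ) = exp(-9σ)sin(3η) + 3exp(-16σ)sin(4η) + 2exp(-25σ)sin(5η).
Substituting back η = x - 2t, σ = t: θ(x,t) = u(x - 2t, t).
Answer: θ(x, t) = -exp(-9t)sin(6t - 3x) - 3exp(-16t)sin(8t - 4x) - 2exp(-25t)sin(10t - 5x)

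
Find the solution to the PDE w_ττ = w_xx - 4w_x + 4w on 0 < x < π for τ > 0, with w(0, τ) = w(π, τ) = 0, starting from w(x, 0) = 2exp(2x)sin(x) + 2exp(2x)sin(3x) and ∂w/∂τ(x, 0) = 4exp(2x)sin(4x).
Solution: Substitute w = exp(2x)u.
Then w_x = exp(2x)(u_x + 2u), w_xx = exp(2x)(u_xx + 4u_x + 4u), w_ττ = exp(2x)u_ττ; substituting and dividing by exp(2x), the lower-order terms cancel: u_ττ = u_xx (standard wave equation).
Data for u: u(x,0) = exp(-2x)w(x,0) = 2sin(x) + 2sin(3x); u_τ(x,0) = exp(-2x)w_τ(x,0) = 4sin(4x). The boundary conditions carry over: u(0,τ) = u(π,τ) = 0.
Separating variables: u = Σ [A_n cos(ω_n τ) + B_n sin(ω_n τ)] sin(nx), ω_n = n. From ICs (B_n = velocity coefficient / ω_n): A_1=2, A_3=2, B_4=1.
So u(x,τ) = 2sin(x)cos(τ) + 2sin(3x)cos(3τ) + sin(4x)sin(4τ), and w(x,τ) = exp(2x)u(x,τ).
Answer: w(x, τ) = 2exp(2x)sin(x)cos(τ) + 2exp(2x)sin(3x)cos(3τ) + exp(2x)sin(4x)sin(4τ)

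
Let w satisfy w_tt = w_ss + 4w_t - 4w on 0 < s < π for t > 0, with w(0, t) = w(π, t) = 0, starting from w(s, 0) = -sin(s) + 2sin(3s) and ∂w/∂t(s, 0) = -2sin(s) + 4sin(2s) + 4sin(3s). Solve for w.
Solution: Substitute w = exp(2t)u.
Then w_t = exp(2t)(u_t + 2u), w_tt = exp(2t)(u_tt + 4u_t + 4u), w_ss = exp(2t)u_ss; substituting and dividing by exp(2t), the lower-order terms cancel: u_tt = u_ss (standard wave equation).
Data for u: u(s,0) = w(s,0) = -sin(s) + 2sin(3s); u_t(s,0) = w_t(s,0) - 2w(s,0) = 4sin(2s). The boundary conditions carry over: u(0,t) = u(π,t) = 0.
Separating variables: u = Σ [A_n cos(ω_n t) + B_n sin(ω_n t)] sin(ns), ω_n = n. From ICs (B_n = velocity coefficient / ω_n): A_1=-1, A_3=2, B_2=2.
So u(s,t) = -sin(s)cos(t) + 2sin(2s)sin(2t) + 2sin(3s)cos(3t), and w(s,t) = exp(2t)u(s,t).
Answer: w(s, t) = -exp(2t)sin(s)cos(t) + 2exp(2t)sin(2s)sin(2t) + 2exp(2t)sin(3s)cos(3t)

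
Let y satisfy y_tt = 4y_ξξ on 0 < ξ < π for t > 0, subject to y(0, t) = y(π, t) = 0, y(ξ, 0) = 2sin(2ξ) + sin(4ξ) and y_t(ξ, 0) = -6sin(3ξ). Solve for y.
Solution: Using separation of variables y = X(ξ)T(t):
Eigenfunctions: sin(nξ), n = 1, 2, 3, ...
General solution: y(ξ, t) = Σ [A_n cos(2n t) + B_n sin(2n t)] sin(nξ)
From y(ξ,0) = 2sin(2ξ) + sin(4ξ): A_2=2, A_4=1. From y_t(ξ,0) = -6sin(3ξ), using y_t(ξ,0) = Σ ω_n B_n sin(nξ) with ω_n = 2n: B_3 = (-6)/6 = -1.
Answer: y(ξ, t) = -sin(6t)sin(3ξ) + 2sin(2ξ)cos(4t) + sin(4ξ)cos(8t)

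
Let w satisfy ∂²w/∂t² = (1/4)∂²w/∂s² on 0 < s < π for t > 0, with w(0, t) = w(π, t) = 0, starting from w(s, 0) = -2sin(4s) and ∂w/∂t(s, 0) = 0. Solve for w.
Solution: Separating variables: w = Σ [A_n cos(ω_n t) + B_n sin(ω_n t)] sin(ns), ω_n = n/2. From ICs: A_4=-2.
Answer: w(s, t) = -2sin(4s)cos(2t)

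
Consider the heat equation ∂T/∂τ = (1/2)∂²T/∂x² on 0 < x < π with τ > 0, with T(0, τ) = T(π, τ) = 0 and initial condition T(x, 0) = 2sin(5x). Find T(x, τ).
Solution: Using separation of variables T = X(x)G(τ):
Eigenfunctions: sin(nx), n = 1, 2, 3, ...
General solution: T(x, τ) = Σ c_n sin(nx) exp(-n² τ/2)
Matching T(x,0) = 2sin(5x) term by term: c_5=2.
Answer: T(x, τ) = 2exp(-25τ/2)sin(5x)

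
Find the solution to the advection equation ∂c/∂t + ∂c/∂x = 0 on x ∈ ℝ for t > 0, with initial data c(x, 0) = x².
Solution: By characteristics (dx/dt = 1), c(x,t) = f(x - t) with f = c(·, 0).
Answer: c(x, t) = t² - 2tx + x²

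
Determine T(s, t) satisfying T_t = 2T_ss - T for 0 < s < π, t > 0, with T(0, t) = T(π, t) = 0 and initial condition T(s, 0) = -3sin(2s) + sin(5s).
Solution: Substitute T = exp(-t)u, i.e. u = exp(t)T.
By the product rule, T_t = exp(-t)(u_t - u), T_ss = exp(-t)u_ss.
Substituting into the PDE and dividing by exp(-t): u_t - u = 2u_ss - u.
The lower-order terms cancel, leaving the standard heat equation u_t = 2u_ss.
Initial data for u: u(s,0) = T(s,0) = -3sin(2s) + sin(5s). The boundary conditions carry over: u(0,t) = u(π,t) = 0.
Solve for u:
  Using separation of variables u = X(s)G(t):
  Eigenfunctions: sin(ns), n = 1, 2, 3, ...
  General solution: u(s, t) = Σ c_n sin(ns) exp(-2n² t)
  Matching u(s,0) = -3sin(2s) + sin(5s) term by term: c_2=-3, c_5=1.
Hence u(s,t) = -3exp(-8t)sin(2s) + exp(-50t)sin(5s).
Transform back: T(s,t) = exp(-t)u(s,t).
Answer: T(s, t) = -3exp(-9t)sin(2s) + exp(-51t)sin(5s)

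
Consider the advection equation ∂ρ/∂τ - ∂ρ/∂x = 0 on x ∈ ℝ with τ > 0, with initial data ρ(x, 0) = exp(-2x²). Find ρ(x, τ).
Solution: By method of characteristics (waves move left with speed 1):
Along characteristics x + τ = const, ρ is constant, so ρ(x,τ) = f(x + τ) with f = ρ(·, 0).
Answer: ρ(x, τ) = exp(-2(x + τ)²)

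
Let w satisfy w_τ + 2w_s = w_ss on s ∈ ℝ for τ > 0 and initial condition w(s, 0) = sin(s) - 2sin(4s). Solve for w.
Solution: Change to a moving frame: let η = s - 2τ, σ = τ and write w(s,τ) = u(η,σ).
By the chain rule w_τ = u_σ - 2u_η, w_s = u_η, w_ss = u_ηη.
Then w_τ + 2w_s = u_σ: the advection term cancels and the PDE becomes the heat equation u_σ = u_ηη on η ∈ ℝ.
Initial data: u(η,0) = w(η,0) = sin(η) - 2sin(4η).
On η ∈ ℝ each mode satisfies (sin(nη))″ = -n² sin(nη), so exp(-n²σ) sin(nη) solves the heat equation; by superposition u(η,σ) = Σ c_n exp(-n²σ) sin(nη).
Reading off the coefficients: c_1=1, c_4=-2, so u(η,σ) = exp(-σ)sin(η) - 2exp(-16σ)sin(4η).
Substituting back η = s - 2τ, σ = τ: w(s,τ) = u(s - 2τ, τ).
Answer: w(s, τ) = exp(-τ)sin(s - 2τ) - 2exp(-16τ)sin(4s - 8τ)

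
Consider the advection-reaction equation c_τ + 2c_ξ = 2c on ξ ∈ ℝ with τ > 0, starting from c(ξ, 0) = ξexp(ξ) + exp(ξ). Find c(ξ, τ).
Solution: Substitute c = exp(ξ)u.
Then c_ξ = exp(ξ)(u_ξ + u), c_τ = exp(ξ)u_τ; substituting and dividing by exp(ξ), the lower-order terms cancel: u_τ + 2u_ξ = 0 (standard advection equation).
Data for u: u(ξ,0) = exp(-ξ)c(ξ,0) = ξ + 1.
By characteristics (dξ/dτ = 2), u(ξ,τ) = f(ξ - 2τ) with f = u(·, 0).
So u(ξ,τ) = ξ - 2τ + 1, and c(ξ,τ) = exp(ξ)u(ξ,τ).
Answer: c(ξ, τ) = ξexp(ξ) - 2τexp(ξ) + exp(ξ)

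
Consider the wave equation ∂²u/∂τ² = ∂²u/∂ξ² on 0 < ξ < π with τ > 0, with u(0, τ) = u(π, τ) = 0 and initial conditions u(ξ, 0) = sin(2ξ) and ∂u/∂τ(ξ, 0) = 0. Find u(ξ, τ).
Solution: Using separation of variables u = X(ξ)T(τ):
Eigenfunctions: sin(nξ), n = 1, 2, 3, ...
General solution: u(ξ, τ) = Σ [A_n cos(n τ) + B_n sin(n τ)] sin(nξ)
From u(ξ,0) = sin(2ξ): A_2=1. From u_τ(ξ,0) = 0: all B_n = 0.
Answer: u(ξ, τ) = sin(2ξ)cos(2τ)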